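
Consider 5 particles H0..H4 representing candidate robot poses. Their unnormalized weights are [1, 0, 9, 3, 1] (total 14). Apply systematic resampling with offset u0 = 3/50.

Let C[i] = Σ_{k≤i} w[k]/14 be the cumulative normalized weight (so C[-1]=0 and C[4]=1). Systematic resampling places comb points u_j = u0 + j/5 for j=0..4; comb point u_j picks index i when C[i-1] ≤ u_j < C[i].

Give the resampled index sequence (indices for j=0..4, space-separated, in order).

C = [1/14, 1/14, 5/7, 13/14, 1]
j=0: u_0=3/50 ∈ [0, 1/14) → index 0
j=1: u_1=13/50 ∈ [1/14, 5/7) → index 2
j=2: u_2=23/50 ∈ [1/14, 5/7) → index 2
j=3: u_3=33/50 ∈ [1/14, 5/7) → index 2
j=4: u_4=43/50 ∈ [5/7, 13/14) → index 3

0 2 2 2 3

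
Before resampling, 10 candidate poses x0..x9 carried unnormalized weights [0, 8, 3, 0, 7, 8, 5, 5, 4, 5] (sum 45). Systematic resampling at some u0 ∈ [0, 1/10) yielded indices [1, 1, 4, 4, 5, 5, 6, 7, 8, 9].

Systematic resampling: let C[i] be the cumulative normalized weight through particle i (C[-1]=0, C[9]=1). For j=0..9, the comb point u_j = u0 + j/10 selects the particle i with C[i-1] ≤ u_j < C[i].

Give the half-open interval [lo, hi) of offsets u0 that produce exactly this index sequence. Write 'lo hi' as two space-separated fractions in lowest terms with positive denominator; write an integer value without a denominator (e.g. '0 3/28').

C = [0, 8/45, 11/45, 11/45, 2/5, 26/45, 31/45, 4/5, 8/9, 1]
j=0 picked index 1: u0 ∈ [0, 8/45)
j=1 picked index 1: u0 ∈ [-1/10, 7/90)
j=2 picked index 4: u0 ∈ [2/45, 1/5)
j=3 picked index 4: u0 ∈ [-1/18, 1/10)
j=4 picked index 5: u0 ∈ [0, 8/45)
j=5 picked index 5: u0 ∈ [-1/10, 7/90)
j=6 picked index 6: u0 ∈ [-1/45, 4/45)
j=7 picked index 7: u0 ∈ [-1/90, 1/10)
j=8 picked index 8: u0 ∈ [0, 4/45)
j=9 picked index 9: u0 ∈ [-1/90, 1/10)
intersection: [2/45, 7/90)

2/45 7/90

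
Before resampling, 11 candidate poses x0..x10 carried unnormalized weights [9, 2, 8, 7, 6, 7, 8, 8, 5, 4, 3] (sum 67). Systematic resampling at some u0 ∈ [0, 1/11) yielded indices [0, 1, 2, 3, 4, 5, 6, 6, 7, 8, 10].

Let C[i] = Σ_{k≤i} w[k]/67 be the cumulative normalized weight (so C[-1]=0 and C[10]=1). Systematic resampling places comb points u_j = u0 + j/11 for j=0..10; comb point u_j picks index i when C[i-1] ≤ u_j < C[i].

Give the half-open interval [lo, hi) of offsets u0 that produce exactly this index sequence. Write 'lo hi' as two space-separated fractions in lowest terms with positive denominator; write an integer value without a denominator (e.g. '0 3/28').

34/737 48/737

C = [9/67, 11/67, 19/67, 26/67, 32/67, 39/67, 47/67, 55/67, 60/67, 64/67, 1]
j=0 picked index 0: u0 ∈ [0, 9/67)
j=1 picked index 1: u0 ∈ [32/737, 54/737)
j=2 picked index 2: u0 ∈ [-13/737, 75/737)
j=3 picked index 3: u0 ∈ [8/737, 85/737)
j=4 picked index 4: u0 ∈ [18/737, 84/737)
j=5 picked index 5: u0 ∈ [17/737, 94/737)
j=6 picked index 6: u0 ∈ [27/737, 115/737)
j=7 picked index 6: u0 ∈ [-40/737, 48/737)
j=8 picked index 7: u0 ∈ [-19/737, 69/737)
j=9 picked index 8: u0 ∈ [2/737, 57/737)
j=10 picked index 10: u0 ∈ [34/737, 1/11)
intersection: [34/737, 48/737)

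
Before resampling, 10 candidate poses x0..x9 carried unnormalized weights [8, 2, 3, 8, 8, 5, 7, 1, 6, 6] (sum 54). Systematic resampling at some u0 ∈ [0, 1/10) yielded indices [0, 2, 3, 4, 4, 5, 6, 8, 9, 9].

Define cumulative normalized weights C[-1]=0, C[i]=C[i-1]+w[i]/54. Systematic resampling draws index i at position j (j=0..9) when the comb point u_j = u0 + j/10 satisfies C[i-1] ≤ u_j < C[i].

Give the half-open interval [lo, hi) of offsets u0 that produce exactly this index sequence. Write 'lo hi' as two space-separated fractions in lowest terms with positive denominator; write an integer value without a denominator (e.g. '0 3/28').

C = [4/27, 5/27, 13/54, 7/18, 29/54, 17/27, 41/54, 7/9, 8/9, 1]
j=0 picked index 0: u0 ∈ [0, 4/27)
j=1 picked index 2: u0 ∈ [23/270, 19/135)
j=2 picked index 3: u0 ∈ [11/270, 17/90)
j=3 picked index 4: u0 ∈ [4/45, 32/135)
j=4 picked index 4: u0 ∈ [-1/90, 37/270)
j=5 picked index 5: u0 ∈ [1/27, 7/54)
j=6 picked index 6: u0 ∈ [4/135, 43/270)
j=7 picked index 8: u0 ∈ [7/90, 17/90)
j=8 picked index 9: u0 ∈ [4/45, 1/5)
j=9 picked index 9: u0 ∈ [-1/90, 1/10)
intersection: [4/45, 1/10)

4/45 1/10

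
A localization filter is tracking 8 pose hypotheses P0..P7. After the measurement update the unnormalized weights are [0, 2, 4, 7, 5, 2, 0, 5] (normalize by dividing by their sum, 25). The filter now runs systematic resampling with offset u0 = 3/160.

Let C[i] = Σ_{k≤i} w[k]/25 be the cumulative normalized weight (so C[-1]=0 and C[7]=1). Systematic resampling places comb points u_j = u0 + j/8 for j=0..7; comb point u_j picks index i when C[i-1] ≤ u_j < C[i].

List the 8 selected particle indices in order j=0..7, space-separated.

C = [0, 2/25, 6/25, 13/25, 18/25, 4/5, 4/5, 1]
j=0: u_0=3/160 ∈ [0, 2/25) → index 1
j=1: u_1=23/160 ∈ [2/25, 6/25) → index 2
j=2: u_2=43/160 ∈ [6/25, 13/25) → index 3
j=3: u_3=63/160 ∈ [6/25, 13/25) → index 3
j=4: u_4=83/160 ∈ [6/25, 13/25) → index 3
j=5: u_5=103/160 ∈ [13/25, 18/25) → index 4
j=6: u_6=123/160 ∈ [18/25, 4/5) → index 5
j=7: u_7=143/160 ∈ [4/5, 1) → index 7

1 2 3 3 3 4 5 7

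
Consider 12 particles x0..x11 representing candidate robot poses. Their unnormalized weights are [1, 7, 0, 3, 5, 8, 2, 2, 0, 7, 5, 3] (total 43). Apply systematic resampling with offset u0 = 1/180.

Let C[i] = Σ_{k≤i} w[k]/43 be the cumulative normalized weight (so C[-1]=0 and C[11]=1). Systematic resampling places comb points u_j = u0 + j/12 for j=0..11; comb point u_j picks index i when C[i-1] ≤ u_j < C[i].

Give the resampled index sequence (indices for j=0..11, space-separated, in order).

0 1 1 3 4 5 5 6 9 9 10 10

C = [1/43, 8/43, 8/43, 11/43, 16/43, 24/43, 26/43, 28/43, 28/43, 35/43, 40/43, 1]
j=0: u_0=1/180 ∈ [0, 1/43) → index 0
j=1: u_1=4/45 ∈ [1/43, 8/43) → index 1
j=2: u_2=31/180 ∈ [1/43, 8/43) → index 1
j=3: u_3=23/90 ∈ [8/43, 11/43) → index 3
j=4: u_4=61/180 ∈ [11/43, 16/43) → index 4
j=5: u_5=19/45 ∈ [16/43, 24/43) → index 5
j=6: u_6=91/180 ∈ [16/43, 24/43) → index 5
j=7: u_7=53/90 ∈ [24/43, 26/43) → index 6
j=8: u_8=121/180 ∈ [28/43, 35/43) → index 9
j=9: u_9=34/45 ∈ [28/43, 35/43) → index 9
j=10: u_10=151/180 ∈ [35/43, 40/43) → index 10
j=11: u_11=83/90 ∈ [35/43, 40/43) → index 10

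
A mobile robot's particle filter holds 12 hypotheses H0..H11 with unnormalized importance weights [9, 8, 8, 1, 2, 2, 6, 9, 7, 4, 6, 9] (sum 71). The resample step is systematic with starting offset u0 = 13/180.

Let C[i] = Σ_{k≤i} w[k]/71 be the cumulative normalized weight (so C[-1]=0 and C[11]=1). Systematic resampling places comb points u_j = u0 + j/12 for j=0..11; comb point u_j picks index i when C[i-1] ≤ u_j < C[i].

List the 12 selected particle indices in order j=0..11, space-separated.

0 1 1 2 5 6 7 8 9 10 11 11

C = [9/71, 17/71, 25/71, 26/71, 28/71, 30/71, 36/71, 45/71, 52/71, 56/71, 62/71, 1]
j=0: u_0=13/180 ∈ [0, 9/71) → index 0
j=1: u_1=7/45 ∈ [9/71, 17/71) → index 1
j=2: u_2=43/180 ∈ [9/71, 17/71) → index 1
j=3: u_3=29/90 ∈ [17/71, 25/71) → index 2
j=4: u_4=73/180 ∈ [28/71, 30/71) → index 5
j=5: u_5=22/45 ∈ [30/71, 36/71) → index 6
j=6: u_6=103/180 ∈ [36/71, 45/71) → index 7
j=7: u_7=59/90 ∈ [45/71, 52/71) → index 8
j=8: u_8=133/180 ∈ [52/71, 56/71) → index 9
j=9: u_9=37/45 ∈ [56/71, 62/71) → index 10
j=10: u_10=163/180 ∈ [62/71, 1) → index 11
j=11: u_11=89/90 ∈ [62/71, 1) → index 11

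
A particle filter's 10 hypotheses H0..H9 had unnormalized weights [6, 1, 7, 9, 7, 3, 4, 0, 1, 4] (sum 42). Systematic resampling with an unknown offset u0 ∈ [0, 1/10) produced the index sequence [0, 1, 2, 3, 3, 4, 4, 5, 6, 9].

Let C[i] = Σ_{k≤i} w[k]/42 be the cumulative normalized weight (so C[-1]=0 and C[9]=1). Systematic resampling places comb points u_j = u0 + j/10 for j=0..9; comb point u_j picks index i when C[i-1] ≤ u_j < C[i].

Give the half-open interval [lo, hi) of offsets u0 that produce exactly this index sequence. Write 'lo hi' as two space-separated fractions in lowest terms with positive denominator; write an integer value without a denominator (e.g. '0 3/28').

1/21 1/15

C = [1/7, 1/6, 1/3, 23/42, 5/7, 11/14, 37/42, 37/42, 19/21, 1]
j=0 picked index 0: u0 ∈ [0, 1/7)
j=1 picked index 1: u0 ∈ [3/70, 1/15)
j=2 picked index 2: u0 ∈ [-1/30, 2/15)
j=3 picked index 3: u0 ∈ [1/30, 26/105)
j=4 picked index 3: u0 ∈ [-1/15, 31/210)
j=5 picked index 4: u0 ∈ [1/21, 3/14)
j=6 picked index 4: u0 ∈ [-11/210, 4/35)
j=7 picked index 5: u0 ∈ [1/70, 3/35)
j=8 picked index 6: u0 ∈ [-1/70, 17/210)
j=9 picked index 9: u0 ∈ [1/210, 1/10)
intersection: [1/21, 1/15)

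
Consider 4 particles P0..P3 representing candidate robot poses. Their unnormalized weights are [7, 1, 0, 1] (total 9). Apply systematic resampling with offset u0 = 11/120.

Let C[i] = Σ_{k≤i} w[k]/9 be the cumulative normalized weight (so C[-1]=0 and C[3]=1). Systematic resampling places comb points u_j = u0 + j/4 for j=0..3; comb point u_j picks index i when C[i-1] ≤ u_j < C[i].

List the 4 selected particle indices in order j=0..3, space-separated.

C = [7/9, 8/9, 8/9, 1]
j=0: u_0=11/120 ∈ [0, 7/9) → index 0
j=1: u_1=41/120 ∈ [0, 7/9) → index 0
j=2: u_2=71/120 ∈ [0, 7/9) → index 0
j=3: u_3=101/120 ∈ [7/9, 8/9) → index 1

0 0 0 1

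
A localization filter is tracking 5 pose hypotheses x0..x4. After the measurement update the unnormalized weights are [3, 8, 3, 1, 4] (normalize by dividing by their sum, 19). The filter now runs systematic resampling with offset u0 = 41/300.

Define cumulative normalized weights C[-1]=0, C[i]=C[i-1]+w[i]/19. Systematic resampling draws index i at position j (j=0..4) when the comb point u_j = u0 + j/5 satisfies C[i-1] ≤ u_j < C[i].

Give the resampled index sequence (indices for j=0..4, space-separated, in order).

0 1 1 2 4

C = [3/19, 11/19, 14/19, 15/19, 1]
j=0: u_0=41/300 ∈ [0, 3/19) → index 0
j=1: u_1=101/300 ∈ [3/19, 11/19) → index 1
j=2: u_2=161/300 ∈ [3/19, 11/19) → index 1
j=3: u_3=221/300 ∈ [11/19, 14/19) → index 2
j=4: u_4=281/300 ∈ [15/19, 1) → index 4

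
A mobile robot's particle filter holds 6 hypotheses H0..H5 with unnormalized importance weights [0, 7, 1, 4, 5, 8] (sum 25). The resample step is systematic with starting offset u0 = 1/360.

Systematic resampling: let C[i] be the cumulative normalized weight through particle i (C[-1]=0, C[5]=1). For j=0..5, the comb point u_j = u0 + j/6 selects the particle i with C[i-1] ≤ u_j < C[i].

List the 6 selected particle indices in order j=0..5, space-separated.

C = [0, 7/25, 8/25, 12/25, 17/25, 1]
j=0: u_0=1/360 ∈ [0, 7/25) → index 1
j=1: u_1=61/360 ∈ [0, 7/25) → index 1
j=2: u_2=121/360 ∈ [8/25, 12/25) → index 3
j=3: u_3=181/360 ∈ [12/25, 17/25) → index 4
j=4: u_4=241/360 ∈ [12/25, 17/25) → index 4
j=5: u_5=301/360 ∈ [17/25, 1) → index 5

1 1 3 4 4 5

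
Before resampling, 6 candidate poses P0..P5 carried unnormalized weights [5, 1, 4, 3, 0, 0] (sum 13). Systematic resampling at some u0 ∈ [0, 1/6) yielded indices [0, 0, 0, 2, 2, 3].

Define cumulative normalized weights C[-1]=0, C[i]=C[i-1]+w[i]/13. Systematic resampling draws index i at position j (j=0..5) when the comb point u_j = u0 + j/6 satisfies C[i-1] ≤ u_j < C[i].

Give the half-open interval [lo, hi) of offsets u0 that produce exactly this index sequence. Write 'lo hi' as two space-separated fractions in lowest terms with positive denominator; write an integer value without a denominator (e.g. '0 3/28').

C = [5/13, 6/13, 10/13, 1, 1, 1]
j=0 picked index 0: u0 ∈ [0, 5/13)
j=1 picked index 0: u0 ∈ [-1/6, 17/78)
j=2 picked index 0: u0 ∈ [-1/3, 2/39)
j=3 picked index 2: u0 ∈ [-1/26, 7/26)
j=4 picked index 2: u0 ∈ [-8/39, 4/39)
j=5 picked index 3: u0 ∈ [-5/78, 1/6)
intersection: [0, 2/39)

0 2/39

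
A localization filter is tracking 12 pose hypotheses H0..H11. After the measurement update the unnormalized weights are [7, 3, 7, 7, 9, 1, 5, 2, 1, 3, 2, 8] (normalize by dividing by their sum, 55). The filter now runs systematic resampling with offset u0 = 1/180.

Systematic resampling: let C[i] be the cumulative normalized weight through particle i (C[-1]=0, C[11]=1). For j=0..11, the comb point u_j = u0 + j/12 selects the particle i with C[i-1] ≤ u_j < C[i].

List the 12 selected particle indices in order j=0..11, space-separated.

0 0 1 2 3 3 4 4 6 8 10 11

C = [7/55, 2/11, 17/55, 24/55, 3/5, 34/55, 39/55, 41/55, 42/55, 9/11, 47/55, 1]
j=0: u_0=1/180 ∈ [0, 7/55) → index 0
j=1: u_1=4/45 ∈ [0, 7/55) → index 0
j=2: u_2=31/180 ∈ [7/55, 2/11) → index 1
j=3: u_3=23/90 ∈ [2/11, 17/55) → index 2
j=4: u_4=61/180 ∈ [17/55, 24/55) → index 3
j=5: u_5=19/45 ∈ [17/55, 24/55) → index 3
j=6: u_6=91/180 ∈ [24/55, 3/5) → index 4
j=7: u_7=53/90 ∈ [24/55, 3/5) → index 4
j=8: u_8=121/180 ∈ [34/55, 39/55) → index 6
j=9: u_9=34/45 ∈ [41/55, 42/55) → index 8
j=10: u_10=151/180 ∈ [9/11, 47/55) → index 10
j=11: u_11=83/90 ∈ [47/55, 1) → index 11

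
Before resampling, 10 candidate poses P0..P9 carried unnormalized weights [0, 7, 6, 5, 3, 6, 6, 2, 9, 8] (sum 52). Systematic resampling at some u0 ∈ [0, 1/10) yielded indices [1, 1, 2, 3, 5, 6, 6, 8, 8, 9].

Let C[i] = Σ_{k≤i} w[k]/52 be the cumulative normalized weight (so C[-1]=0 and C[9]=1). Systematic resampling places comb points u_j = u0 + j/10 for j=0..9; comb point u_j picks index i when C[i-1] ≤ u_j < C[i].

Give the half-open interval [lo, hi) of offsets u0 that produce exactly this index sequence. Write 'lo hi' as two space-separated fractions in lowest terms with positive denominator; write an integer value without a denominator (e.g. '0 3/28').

C = [0, 7/52, 1/4, 9/26, 21/52, 27/52, 33/52, 35/52, 11/13, 1]
j=0 picked index 1: u0 ∈ [0, 7/52)
j=1 picked index 1: u0 ∈ [-1/10, 9/260)
j=2 picked index 2: u0 ∈ [-17/260, 1/20)
j=3 picked index 3: u0 ∈ [-1/20, 3/65)
j=4 picked index 5: u0 ∈ [1/260, 31/260)
j=5 picked index 6: u0 ∈ [1/52, 7/52)
j=6 picked index 6: u0 ∈ [-21/260, 9/260)
j=7 picked index 8: u0 ∈ [-7/260, 19/130)
j=8 picked index 8: u0 ∈ [-33/260, 3/65)
j=9 picked index 9: u0 ∈ [-7/130, 1/10)
intersection: [1/52, 9/260)

1/52 9/260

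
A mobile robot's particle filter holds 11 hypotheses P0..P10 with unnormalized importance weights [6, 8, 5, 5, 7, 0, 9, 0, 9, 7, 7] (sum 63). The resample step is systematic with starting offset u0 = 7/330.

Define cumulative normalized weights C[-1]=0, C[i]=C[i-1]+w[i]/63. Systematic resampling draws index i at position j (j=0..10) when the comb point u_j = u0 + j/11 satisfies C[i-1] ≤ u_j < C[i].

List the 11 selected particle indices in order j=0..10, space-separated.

C = [2/21, 2/9, 19/63, 8/21, 31/63, 31/63, 40/63, 40/63, 7/9, 8/9, 1]
j=0: u_0=7/330 ∈ [0, 2/21) → index 0
j=1: u_1=37/330 ∈ [2/21, 2/9) → index 1
j=2: u_2=67/330 ∈ [2/21, 2/9) → index 1
j=3: u_3=97/330 ∈ [2/9, 19/63) → index 2
j=4: u_4=127/330 ∈ [8/21, 31/63) → index 4
j=5: u_5=157/330 ∈ [8/21, 31/63) → index 4
j=6: u_6=17/30 ∈ [31/63, 40/63) → index 6
j=7: u_7=217/330 ∈ [40/63, 7/9) → index 8
j=8: u_8=247/330 ∈ [40/63, 7/9) → index 8
j=9: u_9=277/330 ∈ [7/9, 8/9) → index 9
j=10: u_10=307/330 ∈ [8/9, 1) → index 10

0 1 1 2 4 4 6 8 8 9 10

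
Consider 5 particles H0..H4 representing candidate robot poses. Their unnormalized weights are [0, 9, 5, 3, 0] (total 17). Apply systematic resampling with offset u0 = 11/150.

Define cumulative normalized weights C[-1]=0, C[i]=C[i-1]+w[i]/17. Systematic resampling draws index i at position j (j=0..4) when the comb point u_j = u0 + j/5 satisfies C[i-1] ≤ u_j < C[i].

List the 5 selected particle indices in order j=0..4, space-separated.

C = [0, 9/17, 14/17, 1, 1]
j=0: u_0=11/150 ∈ [0, 9/17) → index 1
j=1: u_1=41/150 ∈ [0, 9/17) → index 1
j=2: u_2=71/150 ∈ [0, 9/17) → index 1
j=3: u_3=101/150 ∈ [9/17, 14/17) → index 2
j=4: u_4=131/150 ∈ [14/17, 1) → index 3

1 1 1 2 3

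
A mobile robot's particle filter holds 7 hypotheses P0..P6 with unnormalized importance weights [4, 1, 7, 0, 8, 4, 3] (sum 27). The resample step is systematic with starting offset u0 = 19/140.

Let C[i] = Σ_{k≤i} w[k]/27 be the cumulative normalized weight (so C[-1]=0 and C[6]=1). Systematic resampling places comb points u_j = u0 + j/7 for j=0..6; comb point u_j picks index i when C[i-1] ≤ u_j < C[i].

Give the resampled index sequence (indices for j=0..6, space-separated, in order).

0 2 2 4 4 5 6

C = [4/27, 5/27, 4/9, 4/9, 20/27, 8/9, 1]
j=0: u_0=19/140 ∈ [0, 4/27) → index 0
j=1: u_1=39/140 ∈ [5/27, 4/9) → index 2
j=2: u_2=59/140 ∈ [5/27, 4/9) → index 2
j=3: u_3=79/140 ∈ [4/9, 20/27) → index 4
j=4: u_4=99/140 ∈ [4/9, 20/27) → index 4
j=5: u_5=17/20 ∈ [20/27, 8/9) → index 5
j=6: u_6=139/140 ∈ [8/9, 1) → index 6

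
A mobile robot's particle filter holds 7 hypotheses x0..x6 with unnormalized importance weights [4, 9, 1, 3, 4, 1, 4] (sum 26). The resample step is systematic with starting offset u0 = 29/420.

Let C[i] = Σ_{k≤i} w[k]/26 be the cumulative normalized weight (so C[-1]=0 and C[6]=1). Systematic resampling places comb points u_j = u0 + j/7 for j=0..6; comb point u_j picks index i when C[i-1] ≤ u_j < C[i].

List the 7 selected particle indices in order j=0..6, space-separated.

C = [2/13, 1/2, 7/13, 17/26, 21/26, 11/13, 1]
j=0: u_0=29/420 ∈ [0, 2/13) → index 0
j=1: u_1=89/420 ∈ [2/13, 1/2) → index 1
j=2: u_2=149/420 ∈ [2/13, 1/2) → index 1
j=3: u_3=209/420 ∈ [2/13, 1/2) → index 1
j=4: u_4=269/420 ∈ [7/13, 17/26) → index 3
j=5: u_5=47/60 ∈ [17/26, 21/26) → index 4
j=6: u_6=389/420 ∈ [11/13, 1) → index 6

0 1 1 1 3 4 6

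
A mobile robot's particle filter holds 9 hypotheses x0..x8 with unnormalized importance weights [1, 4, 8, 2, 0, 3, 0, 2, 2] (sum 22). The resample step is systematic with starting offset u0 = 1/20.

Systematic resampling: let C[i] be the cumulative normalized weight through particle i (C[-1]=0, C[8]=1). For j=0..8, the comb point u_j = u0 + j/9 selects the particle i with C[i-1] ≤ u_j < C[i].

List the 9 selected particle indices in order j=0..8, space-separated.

1 1 2 2 2 3 5 7 8

C = [1/22, 5/22, 13/22, 15/22, 15/22, 9/11, 9/11, 10/11, 1]
j=0: u_0=1/20 ∈ [1/22, 5/22) → index 1
j=1: u_1=29/180 ∈ [1/22, 5/22) → index 1
j=2: u_2=49/180 ∈ [5/22, 13/22) → index 2
j=3: u_3=23/60 ∈ [5/22, 13/22) → index 2
j=4: u_4=89/180 ∈ [5/22, 13/22) → index 2
j=5: u_5=109/180 ∈ [13/22, 15/22) → index 3
j=6: u_6=43/60 ∈ [15/22, 9/11) → index 5
j=7: u_7=149/180 ∈ [9/11, 10/11) → index 7
j=8: u_8=169/180 ∈ [10/11, 1) → index 8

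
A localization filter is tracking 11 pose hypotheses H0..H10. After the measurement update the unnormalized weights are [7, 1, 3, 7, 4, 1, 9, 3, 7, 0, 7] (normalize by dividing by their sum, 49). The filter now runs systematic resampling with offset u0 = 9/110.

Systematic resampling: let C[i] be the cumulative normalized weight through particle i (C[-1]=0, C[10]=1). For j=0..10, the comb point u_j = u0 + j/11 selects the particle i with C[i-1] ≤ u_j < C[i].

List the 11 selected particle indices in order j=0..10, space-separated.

C = [1/7, 8/49, 11/49, 18/49, 22/49, 23/49, 32/49, 5/7, 6/7, 6/7, 1]
j=0: u_0=9/110 ∈ [0, 1/7) → index 0
j=1: u_1=19/110 ∈ [8/49, 11/49) → index 2
j=2: u_2=29/110 ∈ [11/49, 18/49) → index 3
j=3: u_3=39/110 ∈ [11/49, 18/49) → index 3
j=4: u_4=49/110 ∈ [18/49, 22/49) → index 4
j=5: u_5=59/110 ∈ [23/49, 32/49) → index 6
j=6: u_6=69/110 ∈ [23/49, 32/49) → index 6
j=7: u_7=79/110 ∈ [5/7, 6/7) → index 8
j=8: u_8=89/110 ∈ [5/7, 6/7) → index 8
j=9: u_9=9/10 ∈ [6/7, 1) → index 10
j=10: u_10=109/110 ∈ [6/7, 1) → index 10

0 2 3 3 4 6 6 8 8 10 10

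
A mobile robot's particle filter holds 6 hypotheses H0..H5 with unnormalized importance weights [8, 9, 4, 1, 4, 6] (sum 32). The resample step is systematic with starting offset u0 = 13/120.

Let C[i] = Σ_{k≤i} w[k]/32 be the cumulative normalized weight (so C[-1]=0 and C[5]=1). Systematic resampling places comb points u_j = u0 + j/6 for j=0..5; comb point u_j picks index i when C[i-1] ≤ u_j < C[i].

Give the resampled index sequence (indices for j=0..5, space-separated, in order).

C = [1/4, 17/32, 21/32, 11/16, 13/16, 1]
j=0: u_0=13/120 ∈ [0, 1/4) → index 0
j=1: u_1=11/40 ∈ [1/4, 17/32) → index 1
j=2: u_2=53/120 ∈ [1/4, 17/32) → index 1
j=3: u_3=73/120 ∈ [17/32, 21/32) → index 2
j=4: u_4=31/40 ∈ [11/16, 13/16) → index 4
j=5: u_5=113/120 ∈ [13/16, 1) → index 5

0 1 1 2 4 5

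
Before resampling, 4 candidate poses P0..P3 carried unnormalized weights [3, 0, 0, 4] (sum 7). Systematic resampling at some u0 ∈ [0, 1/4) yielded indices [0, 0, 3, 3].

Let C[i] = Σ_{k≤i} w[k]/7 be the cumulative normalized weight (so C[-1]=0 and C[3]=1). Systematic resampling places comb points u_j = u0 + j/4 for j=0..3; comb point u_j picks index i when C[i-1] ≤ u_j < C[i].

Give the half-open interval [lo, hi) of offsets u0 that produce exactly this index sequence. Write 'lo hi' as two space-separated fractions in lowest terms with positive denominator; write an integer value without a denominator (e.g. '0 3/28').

0 5/28

C = [3/7, 3/7, 3/7, 1]
j=0 picked index 0: u0 ∈ [0, 3/7)
j=1 picked index 0: u0 ∈ [-1/4, 5/28)
j=2 picked index 3: u0 ∈ [-1/14, 1/2)
j=3 picked index 3: u0 ∈ [-9/28, 1/4)
intersection: [0, 5/28)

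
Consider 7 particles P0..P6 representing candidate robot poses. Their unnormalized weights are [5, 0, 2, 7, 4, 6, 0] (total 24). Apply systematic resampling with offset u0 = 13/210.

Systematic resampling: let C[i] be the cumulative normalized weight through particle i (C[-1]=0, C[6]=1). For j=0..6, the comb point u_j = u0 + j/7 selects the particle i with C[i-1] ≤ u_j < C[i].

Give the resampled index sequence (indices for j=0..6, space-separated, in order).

0 0 3 3 4 5 5

C = [5/24, 5/24, 7/24, 7/12, 3/4, 1, 1]
j=0: u_0=13/210 ∈ [0, 5/24) → index 0
j=1: u_1=43/210 ∈ [0, 5/24) → index 0
j=2: u_2=73/210 ∈ [7/24, 7/12) → index 3
j=3: u_3=103/210 ∈ [7/24, 7/12) → index 3
j=4: u_4=19/30 ∈ [7/12, 3/4) → index 4
j=5: u_5=163/210 ∈ [3/4, 1) → index 5
j=6: u_6=193/210 ∈ [3/4, 1) → index 5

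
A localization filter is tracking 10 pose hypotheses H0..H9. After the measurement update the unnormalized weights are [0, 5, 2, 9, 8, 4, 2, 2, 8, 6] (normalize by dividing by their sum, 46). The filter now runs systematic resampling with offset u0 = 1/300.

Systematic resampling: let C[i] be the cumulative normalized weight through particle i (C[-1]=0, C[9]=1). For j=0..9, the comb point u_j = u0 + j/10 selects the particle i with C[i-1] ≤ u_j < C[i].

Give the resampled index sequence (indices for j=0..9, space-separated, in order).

C = [0, 5/46, 7/46, 8/23, 12/23, 14/23, 15/23, 16/23, 20/23, 1]
j=0: u_0=1/300 ∈ [0, 5/46) → index 1
j=1: u_1=31/300 ∈ [0, 5/46) → index 1
j=2: u_2=61/300 ∈ [7/46, 8/23) → index 3
j=3: u_3=91/300 ∈ [7/46, 8/23) → index 3
j=4: u_4=121/300 ∈ [8/23, 12/23) → index 4
j=5: u_5=151/300 ∈ [8/23, 12/23) → index 4
j=6: u_6=181/300 ∈ [12/23, 14/23) → index 5
j=7: u_7=211/300 ∈ [16/23, 20/23) → index 8
j=8: u_8=241/300 ∈ [16/23, 20/23) → index 8
j=9: u_9=271/300 ∈ [20/23, 1) → index 9

1 1 3 3 4 4 5 8 8 9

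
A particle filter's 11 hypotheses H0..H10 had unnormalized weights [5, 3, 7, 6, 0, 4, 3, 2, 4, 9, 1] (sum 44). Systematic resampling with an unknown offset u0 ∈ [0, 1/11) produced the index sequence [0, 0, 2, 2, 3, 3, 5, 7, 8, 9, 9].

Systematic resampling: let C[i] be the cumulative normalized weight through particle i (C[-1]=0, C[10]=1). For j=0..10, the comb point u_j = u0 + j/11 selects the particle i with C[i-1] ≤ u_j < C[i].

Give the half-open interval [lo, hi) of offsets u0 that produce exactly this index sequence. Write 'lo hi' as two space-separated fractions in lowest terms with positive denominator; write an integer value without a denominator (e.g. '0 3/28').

0 1/44

C = [5/44, 2/11, 15/44, 21/44, 21/44, 25/44, 7/11, 15/22, 17/22, 43/44, 1]
j=0 picked index 0: u0 ∈ [0, 5/44)
j=1 picked index 0: u0 ∈ [-1/11, 1/44)
j=2 picked index 2: u0 ∈ [0, 7/44)
j=3 picked index 2: u0 ∈ [-1/11, 3/44)
j=4 picked index 3: u0 ∈ [-1/44, 5/44)
j=5 picked index 3: u0 ∈ [-5/44, 1/44)
j=6 picked index 5: u0 ∈ [-3/44, 1/44)
j=7 picked index 7: u0 ∈ [0, 1/22)
j=8 picked index 8: u0 ∈ [-1/22, 1/22)
j=9 picked index 9: u0 ∈ [-1/22, 7/44)
j=10 picked index 9: u0 ∈ [-3/22, 3/44)
intersection: [0, 1/44)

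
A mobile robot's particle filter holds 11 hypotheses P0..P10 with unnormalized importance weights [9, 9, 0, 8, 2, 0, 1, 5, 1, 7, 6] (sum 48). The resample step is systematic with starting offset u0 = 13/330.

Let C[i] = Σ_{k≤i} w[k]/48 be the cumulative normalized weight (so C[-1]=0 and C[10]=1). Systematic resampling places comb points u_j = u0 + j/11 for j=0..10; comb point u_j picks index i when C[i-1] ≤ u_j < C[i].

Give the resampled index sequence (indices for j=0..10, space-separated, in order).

0 0 1 1 3 3 6 7 9 9 10

C = [3/16, 3/8, 3/8, 13/24, 7/12, 7/12, 29/48, 17/24, 35/48, 7/8, 1]
j=0: u_0=13/330 ∈ [0, 3/16) → index 0
j=1: u_1=43/330 ∈ [0, 3/16) → index 0
j=2: u_2=73/330 ∈ [3/16, 3/8) → index 1
j=3: u_3=103/330 ∈ [3/16, 3/8) → index 1
j=4: u_4=133/330 ∈ [3/8, 13/24) → index 3
j=5: u_5=163/330 ∈ [3/8, 13/24) → index 3
j=6: u_6=193/330 ∈ [7/12, 29/48) → index 6
j=7: u_7=223/330 ∈ [29/48, 17/24) → index 7
j=8: u_8=23/30 ∈ [35/48, 7/8) → index 9
j=9: u_9=283/330 ∈ [35/48, 7/8) → index 9
j=10: u_10=313/330 ∈ [7/8, 1) → index 10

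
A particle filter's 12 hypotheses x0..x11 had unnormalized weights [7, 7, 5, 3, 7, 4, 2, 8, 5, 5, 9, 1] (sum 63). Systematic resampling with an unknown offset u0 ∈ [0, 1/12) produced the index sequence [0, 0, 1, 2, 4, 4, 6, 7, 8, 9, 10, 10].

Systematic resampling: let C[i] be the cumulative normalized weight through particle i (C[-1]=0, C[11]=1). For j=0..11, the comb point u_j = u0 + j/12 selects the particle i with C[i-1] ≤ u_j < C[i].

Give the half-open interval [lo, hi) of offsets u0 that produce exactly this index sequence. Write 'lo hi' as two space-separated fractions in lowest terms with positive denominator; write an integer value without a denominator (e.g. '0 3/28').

C = [1/9, 2/9, 19/63, 22/63, 29/63, 11/21, 5/9, 43/63, 16/21, 53/63, 62/63, 1]
j=0 picked index 0: u0 ∈ [0, 1/9)
j=1 picked index 0: u0 ∈ [-1/12, 1/36)
j=2 picked index 1: u0 ∈ [-1/18, 1/18)
j=3 picked index 2: u0 ∈ [-1/36, 13/252)
j=4 picked index 4: u0 ∈ [1/63, 8/63)
j=5 picked index 4: u0 ∈ [-17/252, 11/252)
j=6 picked index 6: u0 ∈ [1/42, 1/18)
j=7 picked index 7: u0 ∈ [-1/36, 25/252)
j=8 picked index 8: u0 ∈ [1/63, 2/21)
j=9 picked index 9: u0 ∈ [1/84, 23/252)
j=10 picked index 10: u0 ∈ [1/126, 19/126)
j=11 picked index 10: u0 ∈ [-19/252, 17/252)
intersection: [1/42, 1/36)

1/42 1/36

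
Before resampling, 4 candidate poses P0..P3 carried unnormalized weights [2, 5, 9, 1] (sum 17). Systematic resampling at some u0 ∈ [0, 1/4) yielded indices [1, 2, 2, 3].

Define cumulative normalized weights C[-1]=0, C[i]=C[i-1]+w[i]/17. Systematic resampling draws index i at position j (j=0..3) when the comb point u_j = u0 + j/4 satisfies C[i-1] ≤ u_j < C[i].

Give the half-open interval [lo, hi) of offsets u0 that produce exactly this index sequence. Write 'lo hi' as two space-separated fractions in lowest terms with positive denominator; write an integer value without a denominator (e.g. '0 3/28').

13/68 1/4

C = [2/17, 7/17, 16/17, 1]
j=0 picked index 1: u0 ∈ [2/17, 7/17)
j=1 picked index 2: u0 ∈ [11/68, 47/68)
j=2 picked index 2: u0 ∈ [-3/34, 15/34)
j=3 picked index 3: u0 ∈ [13/68, 1/4)
intersection: [13/68, 1/4)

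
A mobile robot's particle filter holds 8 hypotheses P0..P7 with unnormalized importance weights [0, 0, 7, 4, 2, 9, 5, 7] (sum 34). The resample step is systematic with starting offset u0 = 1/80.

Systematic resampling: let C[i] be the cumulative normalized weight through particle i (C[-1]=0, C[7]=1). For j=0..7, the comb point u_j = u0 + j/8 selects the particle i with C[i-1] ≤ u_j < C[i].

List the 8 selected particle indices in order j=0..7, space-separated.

C = [0, 0, 7/34, 11/34, 13/34, 11/17, 27/34, 1]
j=0: u_0=1/80 ∈ [0, 7/34) → index 2
j=1: u_1=11/80 ∈ [0, 7/34) → index 2
j=2: u_2=21/80 ∈ [7/34, 11/34) → index 3
j=3: u_3=31/80 ∈ [13/34, 11/17) → index 5
j=4: u_4=41/80 ∈ [13/34, 11/17) → index 5
j=5: u_5=51/80 ∈ [13/34, 11/17) → index 5
j=6: u_6=61/80 ∈ [11/17, 27/34) → index 6
j=7: u_7=71/80 ∈ [27/34, 1) → index 7

2 2 3 5 5 5 6 7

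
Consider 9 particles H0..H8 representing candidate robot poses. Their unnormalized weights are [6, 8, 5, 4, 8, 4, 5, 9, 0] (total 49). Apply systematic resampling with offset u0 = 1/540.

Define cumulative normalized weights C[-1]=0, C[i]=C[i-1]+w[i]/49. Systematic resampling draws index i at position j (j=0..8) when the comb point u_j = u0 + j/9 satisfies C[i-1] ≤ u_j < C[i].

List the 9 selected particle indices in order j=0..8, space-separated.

0 0 1 2 3 4 5 6 7

C = [6/49, 2/7, 19/49, 23/49, 31/49, 5/7, 40/49, 1, 1]
j=0: u_0=1/540 ∈ [0, 6/49) → index 0
j=1: u_1=61/540 ∈ [0, 6/49) → index 0
j=2: u_2=121/540 ∈ [6/49, 2/7) → index 1
j=3: u_3=181/540 ∈ [2/7, 19/49) → index 2
j=4: u_4=241/540 ∈ [19/49, 23/49) → index 3
j=5: u_5=301/540 ∈ [23/49, 31/49) → index 4
j=6: u_6=361/540 ∈ [31/49, 5/7) → index 5
j=7: u_7=421/540 ∈ [5/7, 40/49) → index 6
j=8: u_8=481/540 ∈ [40/49, 1) → index 7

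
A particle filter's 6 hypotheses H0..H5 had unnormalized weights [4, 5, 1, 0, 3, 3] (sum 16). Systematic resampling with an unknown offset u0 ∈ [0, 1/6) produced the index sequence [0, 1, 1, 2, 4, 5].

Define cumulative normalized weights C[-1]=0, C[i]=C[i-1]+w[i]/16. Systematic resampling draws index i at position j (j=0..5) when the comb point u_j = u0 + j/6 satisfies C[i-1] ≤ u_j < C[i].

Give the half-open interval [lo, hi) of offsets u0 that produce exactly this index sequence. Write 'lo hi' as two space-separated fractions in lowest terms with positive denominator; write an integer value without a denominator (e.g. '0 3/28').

1/12 1/8

C = [1/4, 9/16, 5/8, 5/8, 13/16, 1]
j=0 picked index 0: u0 ∈ [0, 1/4)
j=1 picked index 1: u0 ∈ [1/12, 19/48)
j=2 picked index 1: u0 ∈ [-1/12, 11/48)
j=3 picked index 2: u0 ∈ [1/16, 1/8)
j=4 picked index 4: u0 ∈ [-1/24, 7/48)
j=5 picked index 5: u0 ∈ [-1/48, 1/6)
intersection: [1/12, 1/8)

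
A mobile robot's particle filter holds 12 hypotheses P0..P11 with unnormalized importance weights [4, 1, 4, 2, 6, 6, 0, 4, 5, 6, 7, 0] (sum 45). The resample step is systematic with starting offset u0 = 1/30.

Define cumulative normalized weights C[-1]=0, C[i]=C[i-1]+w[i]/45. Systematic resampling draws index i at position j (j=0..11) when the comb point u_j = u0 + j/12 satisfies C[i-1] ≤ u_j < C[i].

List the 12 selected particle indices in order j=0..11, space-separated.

C = [4/45, 1/9, 1/5, 11/45, 17/45, 23/45, 23/45, 3/5, 32/45, 38/45, 1, 1]
j=0: u_0=1/30 ∈ [0, 4/45) → index 0
j=1: u_1=7/60 ∈ [1/9, 1/5) → index 2
j=2: u_2=1/5 ∈ [1/5, 11/45) → index 3
j=3: u_3=17/60 ∈ [11/45, 17/45) → index 4
j=4: u_4=11/30 ∈ [11/45, 17/45) → index 4
j=5: u_5=9/20 ∈ [17/45, 23/45) → index 5
j=6: u_6=8/15 ∈ [23/45, 3/5) → index 7
j=7: u_7=37/60 ∈ [3/5, 32/45) → index 8
j=8: u_8=7/10 ∈ [3/5, 32/45) → index 8
j=9: u_9=47/60 ∈ [32/45, 38/45) → index 9
j=10: u_10=13/15 ∈ [38/45, 1) → index 10
j=11: u_11=19/20 ∈ [38/45, 1) → index 10

0 2 3 4 4 5 7 8 8 9 10 10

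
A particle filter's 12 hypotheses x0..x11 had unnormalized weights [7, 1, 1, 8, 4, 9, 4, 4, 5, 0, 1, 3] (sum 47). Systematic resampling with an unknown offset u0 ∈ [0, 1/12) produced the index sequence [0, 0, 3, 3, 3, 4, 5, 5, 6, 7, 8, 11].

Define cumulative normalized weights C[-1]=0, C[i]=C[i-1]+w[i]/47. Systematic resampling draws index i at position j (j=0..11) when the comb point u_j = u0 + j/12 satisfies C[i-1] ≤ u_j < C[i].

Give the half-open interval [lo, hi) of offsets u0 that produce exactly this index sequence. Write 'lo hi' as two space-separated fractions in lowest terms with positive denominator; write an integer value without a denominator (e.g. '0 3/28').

7/282 4/141

C = [7/47, 8/47, 9/47, 17/47, 21/47, 30/47, 34/47, 38/47, 43/47, 43/47, 44/47, 1]
j=0 picked index 0: u0 ∈ [0, 7/47)
j=1 picked index 0: u0 ∈ [-1/12, 37/564)
j=2 picked index 3: u0 ∈ [7/282, 55/282)
j=3 picked index 3: u0 ∈ [-11/188, 21/188)
j=4 picked index 3: u0 ∈ [-20/141, 4/141)
j=5 picked index 4: u0 ∈ [-31/564, 17/564)
j=6 picked index 5: u0 ∈ [-5/94, 13/94)
j=7 picked index 5: u0 ∈ [-77/564, 31/564)
j=8 picked index 6: u0 ∈ [-4/141, 8/141)
j=9 picked index 7: u0 ∈ [-5/188, 11/188)
j=10 picked index 8: u0 ∈ [-7/282, 23/282)
j=11 picked index 11: u0 ∈ [11/564, 1/12)
intersection: [7/282, 4/141)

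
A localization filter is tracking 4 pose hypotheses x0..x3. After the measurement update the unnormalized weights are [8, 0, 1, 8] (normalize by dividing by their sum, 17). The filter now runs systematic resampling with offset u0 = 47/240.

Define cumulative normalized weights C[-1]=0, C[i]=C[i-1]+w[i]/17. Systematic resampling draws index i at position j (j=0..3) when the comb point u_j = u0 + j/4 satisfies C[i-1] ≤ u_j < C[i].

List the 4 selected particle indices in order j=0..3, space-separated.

C = [8/17, 8/17, 9/17, 1]
j=0: u_0=47/240 ∈ [0, 8/17) → index 0
j=1: u_1=107/240 ∈ [0, 8/17) → index 0
j=2: u_2=167/240 ∈ [9/17, 1) → index 3
j=3: u_3=227/240 ∈ [9/17, 1) → index 3

0 0 3 3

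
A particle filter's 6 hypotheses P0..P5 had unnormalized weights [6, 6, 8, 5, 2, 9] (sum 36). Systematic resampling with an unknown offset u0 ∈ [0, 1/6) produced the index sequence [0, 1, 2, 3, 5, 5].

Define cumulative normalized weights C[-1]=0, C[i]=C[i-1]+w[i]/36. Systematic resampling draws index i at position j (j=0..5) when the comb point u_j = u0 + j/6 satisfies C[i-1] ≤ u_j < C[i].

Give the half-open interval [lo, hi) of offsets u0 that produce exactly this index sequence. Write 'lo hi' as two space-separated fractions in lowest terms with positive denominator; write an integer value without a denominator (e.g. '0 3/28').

C = [1/6, 1/3, 5/9, 25/36, 3/4, 1]
j=0 picked index 0: u0 ∈ [0, 1/6)
j=1 picked index 1: u0 ∈ [0, 1/6)
j=2 picked index 2: u0 ∈ [0, 2/9)
j=3 picked index 3: u0 ∈ [1/18, 7/36)
j=4 picked index 5: u0 ∈ [1/12, 1/3)
j=5 picked index 5: u0 ∈ [-1/12, 1/6)
intersection: [1/12, 1/6)

1/12 1/6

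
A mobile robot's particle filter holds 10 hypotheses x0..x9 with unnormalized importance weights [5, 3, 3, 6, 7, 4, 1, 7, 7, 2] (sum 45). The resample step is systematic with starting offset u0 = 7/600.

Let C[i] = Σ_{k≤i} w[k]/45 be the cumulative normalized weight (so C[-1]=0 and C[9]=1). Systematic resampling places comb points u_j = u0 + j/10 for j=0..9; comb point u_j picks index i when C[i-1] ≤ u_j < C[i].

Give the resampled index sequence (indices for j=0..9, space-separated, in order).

0 1 2 3 4 4 5 7 8 8

C = [1/9, 8/45, 11/45, 17/45, 8/15, 28/45, 29/45, 4/5, 43/45, 1]
j=0: u_0=7/600 ∈ [0, 1/9) → index 0
j=1: u_1=67/600 ∈ [1/9, 8/45) → index 1
j=2: u_2=127/600 ∈ [8/45, 11/45) → index 2
j=3: u_3=187/600 ∈ [11/45, 17/45) → index 3
j=4: u_4=247/600 ∈ [17/45, 8/15) → index 4
j=5: u_5=307/600 ∈ [17/45, 8/15) → index 4
j=6: u_6=367/600 ∈ [8/15, 28/45) → index 5
j=7: u_7=427/600 ∈ [29/45, 4/5) → index 7
j=8: u_8=487/600 ∈ [4/5, 43/45) → index 8
j=9: u_9=547/600 ∈ [4/5, 43/45) → index 8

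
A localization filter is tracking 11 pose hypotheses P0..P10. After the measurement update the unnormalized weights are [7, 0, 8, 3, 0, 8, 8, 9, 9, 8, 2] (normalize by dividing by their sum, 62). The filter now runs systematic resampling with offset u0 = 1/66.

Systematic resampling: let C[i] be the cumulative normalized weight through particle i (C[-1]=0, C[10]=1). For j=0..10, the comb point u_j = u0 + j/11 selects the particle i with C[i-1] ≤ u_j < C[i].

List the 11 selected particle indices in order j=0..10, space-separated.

0 0 2 3 5 6 7 7 8 8 9

C = [7/62, 7/62, 15/62, 9/31, 9/31, 13/31, 17/31, 43/62, 26/31, 30/31, 1]
j=0: u_0=1/66 ∈ [0, 7/62) → index 0
j=1: u_1=7/66 ∈ [0, 7/62) → index 0
j=2: u_2=13/66 ∈ [7/62, 15/62) → index 2
j=3: u_3=19/66 ∈ [15/62, 9/31) → index 3
j=4: u_4=25/66 ∈ [9/31, 13/31) → index 5
j=5: u_5=31/66 ∈ [13/31, 17/31) → index 6
j=6: u_6=37/66 ∈ [17/31, 43/62) → index 7
j=7: u_7=43/66 ∈ [17/31, 43/62) → index 7
j=8: u_8=49/66 ∈ [43/62, 26/31) → index 8
j=9: u_9=5/6 ∈ [43/62, 26/31) → index 8
j=10: u_10=61/66 ∈ [26/31, 30/31) → index 9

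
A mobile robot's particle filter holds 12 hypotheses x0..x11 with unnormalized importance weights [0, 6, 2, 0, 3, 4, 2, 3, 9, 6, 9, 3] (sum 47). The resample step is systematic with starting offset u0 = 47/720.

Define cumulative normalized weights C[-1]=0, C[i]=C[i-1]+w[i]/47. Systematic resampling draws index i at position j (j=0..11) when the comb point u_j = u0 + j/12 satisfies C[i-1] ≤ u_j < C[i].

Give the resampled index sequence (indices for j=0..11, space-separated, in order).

C = [0, 6/47, 8/47, 8/47, 11/47, 15/47, 17/47, 20/47, 29/47, 35/47, 44/47, 1]
j=0: u_0=47/720 ∈ [0, 6/47) → index 1
j=1: u_1=107/720 ∈ [6/47, 8/47) → index 2
j=2: u_2=167/720 ∈ [8/47, 11/47) → index 4
j=3: u_3=227/720 ∈ [11/47, 15/47) → index 5
j=4: u_4=287/720 ∈ [17/47, 20/47) → index 7
j=5: u_5=347/720 ∈ [20/47, 29/47) → index 8
j=6: u_6=407/720 ∈ [20/47, 29/47) → index 8
j=7: u_7=467/720 ∈ [29/47, 35/47) → index 9
j=8: u_8=527/720 ∈ [29/47, 35/47) → index 9
j=9: u_9=587/720 ∈ [35/47, 44/47) → index 10
j=10: u_10=647/720 ∈ [35/47, 44/47) → index 10
j=11: u_11=707/720 ∈ [44/47, 1) → index 11

1 2 4 5 7 8 8 9 9 10 10 11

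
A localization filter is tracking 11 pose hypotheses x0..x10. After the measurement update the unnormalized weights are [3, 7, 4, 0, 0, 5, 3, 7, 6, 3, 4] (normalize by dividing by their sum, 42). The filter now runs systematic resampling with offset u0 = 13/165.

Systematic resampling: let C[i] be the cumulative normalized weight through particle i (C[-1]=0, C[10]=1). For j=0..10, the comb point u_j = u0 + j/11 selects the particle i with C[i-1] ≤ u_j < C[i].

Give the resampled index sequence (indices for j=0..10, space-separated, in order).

1 1 2 5 5 7 7 8 8 9 10

C = [1/14, 5/21, 1/3, 1/3, 1/3, 19/42, 11/21, 29/42, 5/6, 19/21, 1]
j=0: u_0=13/165 ∈ [1/14, 5/21) → index 1
j=1: u_1=28/165 ∈ [1/14, 5/21) → index 1
j=2: u_2=43/165 ∈ [5/21, 1/3) → index 2
j=3: u_3=58/165 ∈ [1/3, 19/42) → index 5
j=4: u_4=73/165 ∈ [1/3, 19/42) → index 5
j=5: u_5=8/15 ∈ [11/21, 29/42) → index 7
j=6: u_6=103/165 ∈ [11/21, 29/42) → index 7
j=7: u_7=118/165 ∈ [29/42, 5/6) → index 8
j=8: u_8=133/165 ∈ [29/42, 5/6) → index 8
j=9: u_9=148/165 ∈ [5/6, 19/21) → index 9
j=10: u_10=163/165 ∈ [19/21, 1) → index 10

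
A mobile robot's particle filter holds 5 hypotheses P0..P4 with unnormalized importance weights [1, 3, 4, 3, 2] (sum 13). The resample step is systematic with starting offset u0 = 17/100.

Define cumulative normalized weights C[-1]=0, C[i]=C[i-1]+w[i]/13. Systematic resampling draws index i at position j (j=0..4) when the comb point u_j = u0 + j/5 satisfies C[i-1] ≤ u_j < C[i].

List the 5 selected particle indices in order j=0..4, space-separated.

C = [1/13, 4/13, 8/13, 11/13, 1]
j=0: u_0=17/100 ∈ [1/13, 4/13) → index 1
j=1: u_1=37/100 ∈ [4/13, 8/13) → index 2
j=2: u_2=57/100 ∈ [4/13, 8/13) → index 2
j=3: u_3=77/100 ∈ [8/13, 11/13) → index 3
j=4: u_4=97/100 ∈ [11/13, 1) → index 4

1 2 2 3 4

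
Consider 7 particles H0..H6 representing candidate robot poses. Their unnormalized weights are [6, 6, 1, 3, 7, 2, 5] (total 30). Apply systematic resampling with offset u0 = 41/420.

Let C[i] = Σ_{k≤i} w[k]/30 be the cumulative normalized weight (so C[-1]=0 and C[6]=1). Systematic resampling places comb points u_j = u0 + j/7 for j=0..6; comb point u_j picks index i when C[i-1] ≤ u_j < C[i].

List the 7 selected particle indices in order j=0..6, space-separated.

0 1 1 3 4 5 6

C = [1/5, 2/5, 13/30, 8/15, 23/30, 5/6, 1]
j=0: u_0=41/420 ∈ [0, 1/5) → index 0
j=1: u_1=101/420 ∈ [1/5, 2/5) → index 1
j=2: u_2=23/60 ∈ [1/5, 2/5) → index 1
j=3: u_3=221/420 ∈ [13/30, 8/15) → index 3
j=4: u_4=281/420 ∈ [8/15, 23/30) → index 4
j=5: u_5=341/420 ∈ [23/30, 5/6) → index 5
j=6: u_6=401/420 ∈ [5/6, 1) → index 6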